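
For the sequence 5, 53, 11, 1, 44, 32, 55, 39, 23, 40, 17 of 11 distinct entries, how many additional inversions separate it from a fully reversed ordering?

30

Maximum inversions for 11 distinct elements is C(11, 2) = 11·10/2 = 55.
Current inversions — for each element, count later smaller elements:
5: 1
53: 8
11: 1
1: 0
44: 5
32: 2
55: 4
39: 2
23: 1
40: 1
17: 0
Current total: 1 + 8 + 1 + 0 + 5 + 2 + 4 + 2 + 1 + 1 + 0 = 25
Shortfall: 55 − 25 = 30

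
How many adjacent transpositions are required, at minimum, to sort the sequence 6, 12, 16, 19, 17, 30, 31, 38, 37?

The minimum number of adjacent swaps to sort an array equals its inversion count, since every such swap removes exactly one inversion.
Count inversions — for each element, later elements that are smaller:
6: none → 0
12: none → 0
16: none → 0
19: 17 → 1
17: none → 0
30: none → 0
31: none → 0
38: 37 → 1
37: none → 0
Total inversions: 0 + 0 + 0 + 1 + 0 + 0 + 0 + 1 + 0 = 2

2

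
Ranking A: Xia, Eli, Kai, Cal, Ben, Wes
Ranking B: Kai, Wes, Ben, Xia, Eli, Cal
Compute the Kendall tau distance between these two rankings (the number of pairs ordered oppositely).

Discordant pairs: 9

Assign each item its position (1..6) in the first ordering, then rewrite the second ordering as that position sequence:
positions: Xia→1, Eli→2, Kai→3, Cal→4, Ben→5, Wes→6
second ordering as positions: [3, 6, 5, 1, 2, 4]
Discordant pairs = inversions in this position sequence.
3: 1, 2 → 2
6: 5, 1, 2, 4 → 4
5: 1, 2, 4 → 3
1: 0
2: 0
4: 0
Total: 2 + 4 + 3 + 0 + 0 + 0 = 9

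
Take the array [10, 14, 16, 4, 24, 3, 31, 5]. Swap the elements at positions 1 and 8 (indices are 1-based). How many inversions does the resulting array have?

Positions 1 and 8 hold 10 and 5; after swapping, the array is [5, 14, 16, 4, 24, 3, 31, 10].
For each element, count later entries that are smaller:
5 → 4, 3 → 2
14 → 4, 3, 10 → 3
16 → 4, 3, 10 → 3
4 → 3 → 1
24 → 3, 10 → 2
3 → none → 0
31 → 10 → 1
10 → none → 0
Sum: 2 + 3 + 3 + 1 + 2 + 0 + 1 + 0 = 12

12 inversions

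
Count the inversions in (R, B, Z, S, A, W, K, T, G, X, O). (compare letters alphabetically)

Count, for each position, how many later elements it exceeds:
R → B, A, K, G, O → 5
B → A → 1
Z → S, A, W, K, T, G, X, O → 8
S → A, K, G, O → 4
A → none → 0
W → K, T, G, O → 4
K → G → 1
T → G, O → 2
G → none → 0
X → O → 1
O → none → 0
Sum: 5 + 1 + 8 + 4 + 0 + 4 + 1 + 2 + 0 + 1 + 0 = 26

Inversions: 26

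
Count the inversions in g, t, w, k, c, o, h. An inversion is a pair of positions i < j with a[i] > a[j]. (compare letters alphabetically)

12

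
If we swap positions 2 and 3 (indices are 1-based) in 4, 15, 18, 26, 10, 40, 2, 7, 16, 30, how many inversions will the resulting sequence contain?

Positions 2 and 3 hold 15 and 18; after swapping, the array is [4, 18, 15, 26, 10, 40, 2, 7, 16, 30].
Count, for each position, how many later elements it exceeds:
4 → 2 → 1
18 → 15, 10, 2, 7, 16 → 5
15 → 10, 2, 7 → 3
26 → 10, 2, 7, 16 → 4
10 → 2, 7 → 2
40 → 2, 7, 16, 30 → 4
2 → none → 0
7 → none → 0
16 → none → 0
30 → none → 0
Sum: 1 + 5 + 3 + 4 + 2 + 4 + 0 + 0 + 0 + 0 = 19

19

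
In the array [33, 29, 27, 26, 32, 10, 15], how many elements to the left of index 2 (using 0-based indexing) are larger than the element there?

2 such elements

The element at index 2 is 27.
Elements before it: 33, 29
Those larger than 27: 33, 29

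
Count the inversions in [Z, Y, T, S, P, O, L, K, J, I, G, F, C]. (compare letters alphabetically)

For each element, count later entries that are smaller:
Z → Y, T, S, P, O, L, K, J, I, G, F, C → 12
Y → T, S, P, O, L, K, J, I, G, F, C → 11
T → S, P, O, L, K, J, I, G, F, C → 10
S → P, O, L, K, J, I, G, F, C → 9
P → O, L, K, J, I, G, F, C → 8
O → L, K, J, I, G, F, C → 7
L → K, J, I, G, F, C → 6
K → J, I, G, F, C → 5
J → I, G, F, C → 4
I → G, F, C → 3
G → F, C → 2
F → C → 1
C → none → 0
Sum: 12 + 11 + 10 + 9 + 8 + 7 + 6 + 5 + 4 + 3 + 2 + 1 + 0 = 78

There are 78 inversions.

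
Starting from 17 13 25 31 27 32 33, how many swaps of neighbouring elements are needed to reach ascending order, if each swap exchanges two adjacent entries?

2 swaps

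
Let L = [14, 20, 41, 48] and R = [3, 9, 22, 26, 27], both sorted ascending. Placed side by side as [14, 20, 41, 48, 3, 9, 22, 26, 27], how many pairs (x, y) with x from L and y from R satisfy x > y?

14 split inversions

Take each right-half value and tally the left-half values above it:
r = 3: 14, 20, 41, 48 → 4
r = 9: 14, 20, 41, 48 → 4
r = 22: 41, 48 → 2
r = 26: 41, 48 → 2
r = 27: 41, 48 → 2
Cross-inversions: 4 + 4 + 2 + 2 + 2 = 14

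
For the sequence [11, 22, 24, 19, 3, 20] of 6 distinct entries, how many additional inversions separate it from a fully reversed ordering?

Maximum inversions for 6 distinct elements is C(6, 2) = 6·5/2 = 15.
Current inversions — for each element, count later smaller elements:
11: 1
22: 3
24: 3
19: 1
3: 0
20: 0
Current total: 1 + 3 + 3 + 1 + 0 + 0 = 8
Shortfall: 15 − 8 = 7

7 inversions short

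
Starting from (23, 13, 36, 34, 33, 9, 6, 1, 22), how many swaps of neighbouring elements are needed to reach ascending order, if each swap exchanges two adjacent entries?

Adjacent swaps: 26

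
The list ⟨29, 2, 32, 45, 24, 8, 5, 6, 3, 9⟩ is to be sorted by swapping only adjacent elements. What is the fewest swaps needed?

29

Minimum adjacent swaps = number of inversions (each swap of adjacent out-of-order elements removes one inversion and no swap can remove more).
Count inversions — for each element, later elements that are smaller:
29: 2, 24, 8, 5, 6, 3, 9 → 7
2: none → 0
32: 24, 8, 5, 6, 3, 9 → 6
45: 24, 8, 5, 6, 3, 9 → 6
24: 8, 5, 6, 3, 9 → 5
8: 5, 6, 3 → 3
5: 3 → 1
6: 3 → 1
3: none → 0
9: none → 0
Total inversions: 7 + 0 + 6 + 6 + 5 + 3 + 1 + 1 + 0 + 0 = 29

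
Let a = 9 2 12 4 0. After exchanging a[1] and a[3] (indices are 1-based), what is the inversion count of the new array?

Inversions: 8

Positions 1 and 3 hold 9 and 12; after swapping, the array is [12, 2, 9, 4, 0].
Count, for each position, how many later elements it exceeds:
12 → 2, 9, 4, 0 → 4
2 → 0 → 1
9 → 4, 0 → 2
4 → 0 → 1
0 → none → 0
Sum: 4 + 1 + 2 + 1 + 0 = 8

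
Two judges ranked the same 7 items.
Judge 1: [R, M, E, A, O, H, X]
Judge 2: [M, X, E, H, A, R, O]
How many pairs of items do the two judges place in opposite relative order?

11 discordant pairs

Assign each item its position (1..7) in the first ordering, then rewrite the second ordering as that position sequence:
positions: R→1, M→2, E→3, A→4, O→5, H→6, X→7
second ordering as positions: [2, 7, 3, 6, 4, 1, 5]
Discordant pairs = inversions in this position sequence.
2: 1 → 1
7: 3, 6, 4, 1, 5 → 5
3: 1 → 1
6: 4, 1, 5 → 3
4: 1 → 1
1: 0
5: 0
Total: 1 + 5 + 1 + 3 + 1 + 0 + 0 = 11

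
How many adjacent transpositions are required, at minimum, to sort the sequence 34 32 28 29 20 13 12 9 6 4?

44 adjacent swaps

Minimum adjacent swaps = number of inversions (each swap of adjacent out-of-order elements removes one inversion and no swap can remove more).
Count inversions — for each element, later elements that are smaller:
34: 32, 28, 29, 20, 13, 12, 9, 6, 4 → 9
32: 28, 29, 20, 13, 12, 9, 6, 4 → 8
28: 20, 13, 12, 9, 6, 4 → 6
29: 20, 13, 12, 9, 6, 4 → 6
20: 13, 12, 9, 6, 4 → 5
13: 12, 9, 6, 4 → 4
12: 9, 6, 4 → 3
9: 6, 4 → 2
6: 4 → 1
4: none → 0
Total inversions: 9 + 8 + 6 + 6 + 5 + 4 + 3 + 2 + 1 + 0 = 44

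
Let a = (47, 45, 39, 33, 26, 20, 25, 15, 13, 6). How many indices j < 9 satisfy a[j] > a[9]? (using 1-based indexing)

The element at index 9 is 13.
Elements before it: 47, 45, 39, 33, 26, 20, 25, 15
Those larger than 13: 47, 45, 39, 33, 26, 20, 25, 15

8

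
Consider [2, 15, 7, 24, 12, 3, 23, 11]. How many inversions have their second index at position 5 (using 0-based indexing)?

The element at index 5 is 3.
Elements before it: 2, 15, 7, 24, 12
Those larger than 3: 15, 7, 24, 12

4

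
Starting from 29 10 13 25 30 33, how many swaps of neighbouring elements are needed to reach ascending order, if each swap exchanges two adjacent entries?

There are 3 swaps.

Each adjacent swap fixes exactly one inversion, so the minimum swap count equals the number of inversions.
Count inversions — for each element, later elements that are smaller:
29: 10, 13, 25 → 3
10: none → 0
13: none → 0
25: none → 0
30: none → 0
33: none → 0
Total inversions: 3 + 0 + 0 + 0 + 0 + 0 = 3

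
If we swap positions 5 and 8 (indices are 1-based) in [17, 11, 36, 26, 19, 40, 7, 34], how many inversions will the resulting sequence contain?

Positions 5 and 8 hold 19 and 34; after swapping, the array is [17, 11, 36, 26, 34, 40, 7, 19].
Count, for each position, how many later elements it exceeds:
17: 2
11: 1
36: 4
26: 2
34: 2
40: 2
7: 0
19: 0
Sum: 2 + 1 + 4 + 2 + 2 + 2 + 0 + 0 = 13

13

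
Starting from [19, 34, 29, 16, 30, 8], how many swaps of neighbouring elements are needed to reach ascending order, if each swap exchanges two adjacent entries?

10

The minimum number of adjacent swaps to sort an array equals its inversion count, since every such swap removes exactly one inversion.
Count inversions — for each element, later elements that are smaller:
19: 16, 8 → 2
34: 29, 16, 30, 8 → 4
29: 16, 8 → 2
16: 8 → 1
30: 8 → 1
8: none → 0
Total inversions: 2 + 4 + 2 + 1 + 1 + 0 = 10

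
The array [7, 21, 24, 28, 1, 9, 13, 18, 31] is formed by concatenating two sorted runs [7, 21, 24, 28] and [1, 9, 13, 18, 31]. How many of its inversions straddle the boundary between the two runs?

Count, for every r in R, how many entries of L exceed r:
r = 1: 7, 21, 24, 28 → 4
r = 9: 21, 24, 28 → 3
r = 13: 21, 24, 28 → 3
r = 18: 21, 24, 28 → 3
r = 31: none → 0
Cross-inversions: 4 + 3 + 3 + 3 + 0 = 13

Cross-inversions: 13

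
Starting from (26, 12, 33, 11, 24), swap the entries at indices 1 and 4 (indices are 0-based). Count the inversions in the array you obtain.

7

Positions 1 and 4 hold 12 and 24; after swapping, the array is [26, 24, 33, 11, 12].
Sweep left to right; for each value list the smaller values that follow it:
26 → 24, 11, 12 → 3
24 → 11, 12 → 2
33 → 11, 12 → 2
11 → none → 0
12 → none → 0
Sum: 3 + 2 + 2 + 0 + 0 = 7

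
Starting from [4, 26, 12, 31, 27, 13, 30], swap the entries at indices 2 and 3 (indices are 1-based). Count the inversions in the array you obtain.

Positions 2 and 3 hold 26 and 12; after swapping, the array is [4, 12, 26, 31, 27, 13, 30].
Sweep left to right; for each value list the smaller values that follow it:
4 → none → 0
12 → none → 0
26 → 13 → 1
31 → 27, 13, 30 → 3
27 → 13 → 1
13 → none → 0
30 → none → 0
Sum: 0 + 0 + 1 + 3 + 1 + 0 + 0 = 5

There are 5 inversions.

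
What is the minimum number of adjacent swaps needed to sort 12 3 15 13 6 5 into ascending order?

9 adjacent swaps

The minimum number of adjacent swaps to sort an array equals its inversion count, since every such swap removes exactly one inversion.
Count inversions — for each element, later elements that are smaller:
12: 3, 6, 5 → 3
3: none → 0
15: 13, 6, 5 → 3
13: 6, 5 → 2
6: 5 → 1
5: none → 0
Total inversions: 3 + 0 + 3 + 2 + 1 + 0 = 9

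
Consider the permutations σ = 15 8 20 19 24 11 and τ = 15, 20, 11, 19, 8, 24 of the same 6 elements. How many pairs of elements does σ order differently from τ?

5

Assign each item its position (1..6) in the first ordering, then rewrite the second ordering as that position sequence:
positions: 15→1, 8→2, 20→3, 19→4, 24→5, 11→6
second ordering as positions: [1, 3, 6, 4, 2, 5]
Discordant pairs = inversions in this position sequence.
1: 0
3: 2 → 1
6: 4, 2, 5 → 3
4: 2 → 1
2: 0
5: 0
Total: 0 + 1 + 3 + 1 + 0 + 0 = 5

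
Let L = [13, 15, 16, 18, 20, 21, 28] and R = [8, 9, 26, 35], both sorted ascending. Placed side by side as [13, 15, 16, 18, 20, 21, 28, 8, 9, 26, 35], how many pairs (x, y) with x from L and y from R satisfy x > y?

Take each right-half value and tally the left-half values above it:
r = 8: 13, 15, 16, 18, 20, 21, 28 → 7
r = 9: 13, 15, 16, 18, 20, 21, 28 → 7
r = 26: 28 → 1
r = 35: none → 0
Cross-inversions: 7 + 7 + 1 + 0 = 15

Cross-inversions: 15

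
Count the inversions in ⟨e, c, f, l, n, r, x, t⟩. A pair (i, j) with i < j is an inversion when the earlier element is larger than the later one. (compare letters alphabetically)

Count, for each position, how many later elements it exceeds:
e → c → 1
c → none → 0
f → none → 0
l → none → 0
n → none → 0
r → none → 0
x → t → 1
t → none → 0
Sum: 1 + 0 + 0 + 0 + 0 + 0 + 1 + 0 = 2

2 inversions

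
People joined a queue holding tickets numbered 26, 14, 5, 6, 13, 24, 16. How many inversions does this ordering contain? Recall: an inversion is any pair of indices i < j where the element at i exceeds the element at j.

There are 10 out-of-order pairs.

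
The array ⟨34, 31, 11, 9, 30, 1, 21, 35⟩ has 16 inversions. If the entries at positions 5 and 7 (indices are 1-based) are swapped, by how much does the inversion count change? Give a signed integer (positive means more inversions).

-1

Positions 5 and 7 hold 30 and 21; after swapping, the array is [34, 31, 11, 9, 21, 1, 30, 35].
For each element, count later entries that are smaller:
34 → 31, 11, 9, 21, 1, 30 → 6
31 → 11, 9, 21, 1, 30 → 5
11 → 9, 1 → 2
9 → 1 → 1
21 → 1 → 1
1 → none → 0
30 → none → 0
35 → none → 0
Sum: 6 + 5 + 2 + 1 + 1 + 0 + 0 + 0 = 15
Change: 15 − 16 = -1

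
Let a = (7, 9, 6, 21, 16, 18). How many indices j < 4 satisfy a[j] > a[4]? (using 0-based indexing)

1 such element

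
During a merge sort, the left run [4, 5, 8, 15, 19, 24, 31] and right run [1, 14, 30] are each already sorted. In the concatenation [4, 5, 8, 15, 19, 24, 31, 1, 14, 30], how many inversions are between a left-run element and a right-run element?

12

Count, for every r in R, how many entries of L exceed r:
r = 1: 4, 5, 8, 15, 19, 24, 31 → 7
r = 14: 15, 19, 24, 31 → 4
r = 30: 31 → 1
Cross-inversions: 7 + 4 + 1 = 12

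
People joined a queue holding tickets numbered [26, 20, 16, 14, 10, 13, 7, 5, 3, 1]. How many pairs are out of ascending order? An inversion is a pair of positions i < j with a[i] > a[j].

Count, for each position, how many later elements it exceeds:
26 → 20, 16, 14, 10, 13, 7, 5, 3, 1 → 9
20 → 16, 14, 10, 13, 7, 5, 3, 1 → 8
16 → 14, 10, 13, 7, 5, 3, 1 → 7
14 → 10, 13, 7, 5, 3, 1 → 6
10 → 7, 5, 3, 1 → 4
13 → 7, 5, 3, 1 → 4
7 → 5, 3, 1 → 3
5 → 3, 1 → 2
3 → 1 → 1
1 → none → 0
Sum: 9 + 8 + 7 + 6 + 4 + 4 + 3 + 2 + 1 + 0 = 44

44 inversions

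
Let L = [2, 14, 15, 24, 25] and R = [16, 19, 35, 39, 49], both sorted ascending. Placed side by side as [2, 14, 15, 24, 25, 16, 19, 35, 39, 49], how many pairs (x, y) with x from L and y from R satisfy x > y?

There are 4 cross-inversions.

Take each right-half value and tally the left-half values above it:
r = 16: 24, 25 → 2
r = 19: 24, 25 → 2
r = 35: none → 0
r = 39: none → 0
r = 49: none → 0
Cross-inversions: 2 + 2 + 0 + 0 + 0 = 4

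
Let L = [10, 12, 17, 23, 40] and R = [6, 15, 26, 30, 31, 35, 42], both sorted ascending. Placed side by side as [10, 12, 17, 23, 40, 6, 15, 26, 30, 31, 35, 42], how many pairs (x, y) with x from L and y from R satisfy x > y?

Take each right-half value and tally the left-half values above it:
r = 6: 10, 12, 17, 23, 40 → 5
r = 15: 17, 23, 40 → 3
r = 26: 40 → 1
r = 30: 40 → 1
r = 31: 40 → 1
r = 35: 40 → 1
r = 42: none → 0
Cross-inversions: 5 + 3 + 1 + 1 + 1 + 1 + 0 = 12

12 cross-inversions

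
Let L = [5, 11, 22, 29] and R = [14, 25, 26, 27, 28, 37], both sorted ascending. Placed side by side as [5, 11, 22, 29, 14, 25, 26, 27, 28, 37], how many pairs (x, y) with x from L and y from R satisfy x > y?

Count, for every r in R, how many entries of L exceed r:
r = 14: 22, 29 → 2
r = 25: 29 → 1
r = 26: 29 → 1
r = 27: 29 → 1
r = 28: 29 → 1
r = 37: none → 0
Cross-inversions: 2 + 1 + 1 + 1 + 1 + 0 = 6

6 cross-inversions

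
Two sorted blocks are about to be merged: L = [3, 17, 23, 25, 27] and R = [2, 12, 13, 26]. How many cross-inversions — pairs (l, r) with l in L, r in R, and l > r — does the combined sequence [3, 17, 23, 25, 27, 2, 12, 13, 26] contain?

Cross-inversions: 14

Take each right-half value and tally the left-half values above it:
r = 2: 3, 17, 23, 25, 27 → 5
r = 12: 17, 23, 25, 27 → 4
r = 13: 17, 23, 25, 27 → 4
r = 26: 27 → 1
Cross-inversions: 5 + 4 + 4 + 1 = 14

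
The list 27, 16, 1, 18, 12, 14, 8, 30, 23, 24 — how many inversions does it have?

19 inversions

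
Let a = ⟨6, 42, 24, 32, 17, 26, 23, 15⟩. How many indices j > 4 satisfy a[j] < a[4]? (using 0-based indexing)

1

The element at index 4 is 17.
Elements after it: 26, 23, 15
Those smaller than 17: 15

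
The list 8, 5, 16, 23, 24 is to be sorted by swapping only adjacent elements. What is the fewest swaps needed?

Each adjacent swap fixes exactly one inversion, so the minimum swap count equals the number of inversions.
Count inversions — for each element, later elements that are smaller:
8: 5 → 1
5: none → 0
16: none → 0
23: none → 0
24: none → 0
Total inversions: 1 + 0 + 0 + 0 + 0 = 1

Swaps: 1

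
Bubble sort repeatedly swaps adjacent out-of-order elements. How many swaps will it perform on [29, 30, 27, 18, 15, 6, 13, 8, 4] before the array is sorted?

Each adjacent swap fixes exactly one inversion, so the minimum swap count equals the number of inversions.
Count inversions — for each element, later elements that are smaller:
29: 27, 18, 15, 6, 13, 8, 4 → 7
30: 27, 18, 15, 6, 13, 8, 4 → 7
27: 18, 15, 6, 13, 8, 4 → 6
18: 15, 6, 13, 8, 4 → 5
15: 6, 13, 8, 4 → 4
6: 4 → 1
13: 8, 4 → 2
8: 4 → 1
4: none → 0
Total inversions: 7 + 7 + 6 + 5 + 4 + 1 + 2 + 1 + 0 = 33

33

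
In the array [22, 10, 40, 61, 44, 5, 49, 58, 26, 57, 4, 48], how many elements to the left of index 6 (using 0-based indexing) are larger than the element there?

1 such element

The element at index 6 is 49.
Elements before it: 22, 10, 40, 61, 44, 5
Those larger than 49: 61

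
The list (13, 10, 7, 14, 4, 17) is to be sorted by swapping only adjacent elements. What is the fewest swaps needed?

7 adjacent swaps

Each adjacent swap fixes exactly one inversion, so the minimum swap count equals the number of inversions.
Count inversions — for each element, later elements that are smaller:
13: 10, 7, 4 → 3
10: 7, 4 → 2
7: 4 → 1
14: 4 → 1
4: none → 0
17: none → 0
Total inversions: 3 + 2 + 1 + 1 + 0 + 0 = 7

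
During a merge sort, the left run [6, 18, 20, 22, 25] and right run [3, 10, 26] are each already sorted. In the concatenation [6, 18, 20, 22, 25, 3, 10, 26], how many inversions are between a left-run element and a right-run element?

Take each right-half value and tally the left-half values above it:
r = 3: 6, 18, 20, 22, 25 → 5
r = 10: 18, 20, 22, 25 → 4
r = 26: none → 0
Cross-inversions: 5 + 4 + 0 = 9

9 cross-inversions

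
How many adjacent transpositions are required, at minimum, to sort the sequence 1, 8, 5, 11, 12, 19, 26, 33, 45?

1 swap

The minimum number of adjacent swaps to sort an array equals its inversion count, since every such swap removes exactly one inversion.
Count inversions — for each element, later elements that are smaller:
1: none → 0
8: 5 → 1
5: none → 0
11: none → 0
12: none → 0
19: none → 0
26: none → 0
33: none → 0
45: none → 0
Total inversions: 0 + 1 + 0 + 0 + 0 + 0 + 0 + 0 + 0 = 1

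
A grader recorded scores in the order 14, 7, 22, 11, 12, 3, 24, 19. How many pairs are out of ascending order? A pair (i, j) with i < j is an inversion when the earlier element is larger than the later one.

For each element, count later entries that are smaller:
14 → 7, 11, 12, 3 → 4
7 → 3 → 1
22 → 11, 12, 3, 19 → 4
11 → 3 → 1
12 → 3 → 1
3 → none → 0
24 → 19 → 1
19 → none → 0
Sum: 4 + 1 + 4 + 1 + 1 + 0 + 1 + 0 = 12

12 inversions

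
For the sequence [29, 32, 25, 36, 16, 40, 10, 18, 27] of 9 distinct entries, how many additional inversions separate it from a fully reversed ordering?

Maximum inversions for 9 distinct elements is C(9, 2) = 9·8/2 = 36.
Current inversions — for each element, count later smaller elements:
29: 5
32: 5
25: 3
36: 4
16: 1
40: 3
10: 0
18: 0
27: 0
Current total: 5 + 5 + 3 + 4 + 1 + 3 + 0 + 0 + 0 = 21
Shortfall: 36 − 21 = 15

15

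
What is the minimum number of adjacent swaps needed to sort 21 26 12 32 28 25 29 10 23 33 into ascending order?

Each adjacent swap fixes exactly one inversion, so the minimum swap count equals the number of inversions.
Count inversions — for each element, later elements that are smaller:
21: 12, 10 → 2
26: 12, 25, 10, 23 → 4
12: 10 → 1
32: 28, 25, 29, 10, 23 → 5
28: 25, 10, 23 → 3
25: 10, 23 → 2
29: 10, 23 → 2
10: none → 0
23: none → 0
33: none → 0
Total inversions: 2 + 4 + 1 + 5 + 3 + 2 + 2 + 0 + 0 + 0 = 19

19 adjacent swaps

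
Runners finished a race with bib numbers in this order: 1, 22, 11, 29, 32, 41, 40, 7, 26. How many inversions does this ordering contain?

Sweep left to right; for each value list the smaller values that follow it:
1 → none → 0
22 → 11, 7 → 2
11 → 7 → 1
29 → 7, 26 → 2
32 → 7, 26 → 2
41 → 40, 7, 26 → 3
40 → 7, 26 → 2
7 → none → 0
26 → none → 0
Sum: 0 + 2 + 1 + 2 + 2 + 3 + 2 + 0 + 0 = 12

There are 12 inversions.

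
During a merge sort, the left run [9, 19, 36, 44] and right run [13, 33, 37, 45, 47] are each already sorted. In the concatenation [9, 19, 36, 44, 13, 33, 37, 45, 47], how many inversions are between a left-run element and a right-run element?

Count, for every r in R, how many entries of L exceed r:
r = 13: 19, 36, 44 → 3
r = 33: 36, 44 → 2
r = 37: 44 → 1
r = 45: none → 0
r = 47: none → 0
Cross-inversions: 3 + 2 + 1 + 0 + 0 = 6

Split inversions: 6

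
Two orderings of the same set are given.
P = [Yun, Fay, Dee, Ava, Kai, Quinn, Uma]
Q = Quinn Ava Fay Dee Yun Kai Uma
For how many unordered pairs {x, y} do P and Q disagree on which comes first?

Assign each item its position (1..7) in the first ordering, then rewrite the second ordering as that position sequence:
positions: Yun→1, Fay→2, Dee→3, Ava→4, Kai→5, Quinn→6, Uma→7
second ordering as positions: [6, 4, 2, 3, 1, 5, 7]
Discordant pairs = inversions in this position sequence.
6: 4, 2, 3, 1, 5 → 5
4: 2, 3, 1 → 3
2: 1 → 1
3: 1 → 1
1: 0
5: 0
7: 0
Total: 5 + 3 + 1 + 1 + 0 + 0 + 0 = 10

10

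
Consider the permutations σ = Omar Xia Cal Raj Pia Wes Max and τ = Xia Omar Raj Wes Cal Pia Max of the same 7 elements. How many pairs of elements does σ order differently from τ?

Assign each item its position (1..7) in the first ordering, then rewrite the second ordering as that position sequence:
positions: Omar→1, Xia→2, Cal→3, Raj→4, Pia→5, Wes→6, Max→7
second ordering as positions: [2, 1, 4, 6, 3, 5, 7]
Discordant pairs = inversions in this position sequence.
2: 1 → 1
1: 0
4: 3 → 1
6: 3, 5 → 2
3: 0
5: 0
7: 0
Total: 1 + 0 + 1 + 2 + 0 + 0 + 0 = 4

There are 4 discordant pairs.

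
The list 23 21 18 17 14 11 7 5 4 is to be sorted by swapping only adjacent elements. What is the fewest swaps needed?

36 swaps

The minimum number of adjacent swaps to sort an array equals its inversion count, since every such swap removes exactly one inversion.
Count inversions — for each element, later elements that are smaller:
23: 21, 18, 17, 14, 11, 7, 5, 4 → 8
21: 18, 17, 14, 11, 7, 5, 4 → 7
18: 17, 14, 11, 7, 5, 4 → 6
17: 14, 11, 7, 5, 4 → 5
14: 11, 7, 5, 4 → 4
11: 7, 5, 4 → 3
7: 5, 4 → 2
5: 4 → 1
4: none → 0
Total inversions: 8 + 7 + 6 + 5 + 4 + 3 + 2 + 1 + 0 = 36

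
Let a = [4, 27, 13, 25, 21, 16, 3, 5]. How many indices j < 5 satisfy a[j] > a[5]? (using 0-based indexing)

The element at index 5 is 16.
Elements before it: 4, 27, 13, 25, 21
Those larger than 16: 27, 25, 21

3 such elements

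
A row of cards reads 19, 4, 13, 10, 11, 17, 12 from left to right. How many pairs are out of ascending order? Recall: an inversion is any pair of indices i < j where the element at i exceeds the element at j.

10 inversions

Out-of-order index pairs (0-indexed):
(0,1): 19 > 4
(0,2): 19 > 13
(0,3): 19 > 10
(0,4): 19 > 11
(0,5): 19 > 17
(0,6): 19 > 12
(2,3): 13 > 10
(2,4): 13 > 11
(2,6): 13 > 12
(5,6): 17 > 12
That's 10 pairs.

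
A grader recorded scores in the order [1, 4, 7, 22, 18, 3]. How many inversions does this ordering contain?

Count, for each position, how many later elements it exceeds:
1 → none → 0
4 → 3 → 1
7 → 3 → 1
22 → 18, 3 → 2
18 → 3 → 1
3 → none → 0
Sum: 0 + 1 + 1 + 2 + 1 + 0 = 5

Out-of-order pairs: 5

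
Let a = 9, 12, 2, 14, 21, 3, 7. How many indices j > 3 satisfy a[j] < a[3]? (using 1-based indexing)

0

The element at index 3 is 2.
Elements after it: 14, 21, 3, 7
None of them are smaller than 2.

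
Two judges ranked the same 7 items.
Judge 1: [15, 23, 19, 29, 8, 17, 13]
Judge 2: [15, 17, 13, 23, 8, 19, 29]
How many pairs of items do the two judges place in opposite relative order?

10

Assign each item its position (1..7) in the first ordering, then rewrite the second ordering as that position sequence:
positions: 15→1, 23→2, 19→3, 29→4, 8→5, 17→6, 13→7
second ordering as positions: [1, 6, 7, 2, 5, 3, 4]
Discordant pairs = inversions in this position sequence.
1: 0
6: 2, 5, 3, 4 → 4
7: 2, 5, 3, 4 → 4
2: 0
5: 3, 4 → 2
3: 0
4: 0
Total: 0 + 4 + 4 + 0 + 2 + 0 + 0 = 10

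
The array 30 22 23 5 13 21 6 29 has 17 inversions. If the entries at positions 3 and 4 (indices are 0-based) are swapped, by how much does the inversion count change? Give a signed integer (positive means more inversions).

Positions 3 and 4 hold 5 and 13; after swapping, the array is [30, 22, 23, 13, 5, 21, 6, 29].
For each element, count later entries that are smaller:
30 → 22, 23, 13, 5, 21, 6, 29 → 7
22 → 13, 5, 21, 6 → 4
23 → 13, 5, 21, 6 → 4
13 → 5, 6 → 2
5 → none → 0
21 → 6 → 1
6 → none → 0
29 → none → 0
Sum: 7 + 4 + 4 + 2 + 0 + 1 + 0 + 0 = 18
Change: 18 − 17 = +1

+1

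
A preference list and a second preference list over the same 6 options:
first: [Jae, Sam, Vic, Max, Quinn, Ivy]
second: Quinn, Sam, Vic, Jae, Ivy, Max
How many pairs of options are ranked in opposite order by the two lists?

Assign each item its position (1..6) in the first ordering, then rewrite the second ordering as that position sequence:
positions: Jae→1, Sam→2, Vic→3, Max→4, Quinn→5, Ivy→6
second ordering as positions: [5, 2, 3, 1, 6, 4]
Discordant pairs = inversions in this position sequence.
5: 2, 3, 1, 4 → 4
2: 1 → 1
3: 1 → 1
1: 0
6: 4 → 1
4: 0
Total: 4 + 1 + 1 + 0 + 1 + 0 = 7

There are 7 pairs.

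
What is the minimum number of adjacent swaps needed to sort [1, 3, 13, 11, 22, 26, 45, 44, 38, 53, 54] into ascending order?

Swaps: 4

Minimum adjacent swaps = number of inversions (each swap of adjacent out-of-order elements removes one inversion and no swap can remove more).
Count inversions — for each element, later elements that are smaller:
1: none → 0
3: none → 0
13: 11 → 1
11: none → 0
22: none → 0
26: none → 0
45: 44, 38 → 2
44: 38 → 1
38: none → 0
53: none → 0
54: none → 0
Total inversions: 0 + 0 + 1 + 0 + 0 + 0 + 2 + 1 + 0 + 0 + 0 = 4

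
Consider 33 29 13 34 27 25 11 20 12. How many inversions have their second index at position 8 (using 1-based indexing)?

The element at index 8 is 20.
Elements before it: 33, 29, 13, 34, 27, 25, 11
Those larger than 20: 33, 29, 34, 27, 25

5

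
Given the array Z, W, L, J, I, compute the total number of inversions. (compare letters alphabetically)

Listing every pair i<j with a[i]>a[j] (using 1-based positions):
(1,2): Z > W
(1,3): Z > L
(1,4): Z > J
(1,5): Z > I
(2,3): W > L
(2,4): W > J
(2,5): W > I
(3,4): L > J
(3,5): L > I
(4,5): J > I
That's 10 pairs.

10 out-of-order pairs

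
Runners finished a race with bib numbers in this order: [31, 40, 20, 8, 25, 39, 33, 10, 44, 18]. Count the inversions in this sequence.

23 inversions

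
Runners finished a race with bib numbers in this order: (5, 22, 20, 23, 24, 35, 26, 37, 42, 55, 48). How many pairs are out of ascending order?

Count, for each position, how many later elements it exceeds:
5 → none → 0
22 → 20 → 1
20 → none → 0
23 → none → 0
24 → none → 0
35 → 26 → 1
26 → none → 0
37 → none → 0
42 → none → 0
55 → 48 → 1
48 → none → 0
Sum: 0 + 1 + 0 + 0 + 0 + 1 + 0 + 0 + 0 + 1 + 0 = 3

3 inversions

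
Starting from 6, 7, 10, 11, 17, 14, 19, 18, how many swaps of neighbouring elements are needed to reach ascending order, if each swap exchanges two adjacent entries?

2 swaps

Minimum adjacent swaps = number of inversions (each swap of adjacent out-of-order elements removes one inversion and no swap can remove more).
Count inversions — for each element, later elements that are smaller:
6: none → 0
7: none → 0
10: none → 0
11: none → 0
17: 14 → 1
14: none → 0
19: 18 → 1
18: none → 0
Total inversions: 0 + 0 + 0 + 0 + 1 + 0 + 1 + 0 = 2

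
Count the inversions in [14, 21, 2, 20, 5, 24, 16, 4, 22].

16

Count, for each position, how many later elements it exceeds:
14 → 2, 5, 4 → 3
21 → 2, 20, 5, 16, 4 → 5
2 → none → 0
20 → 5, 16, 4 → 3
5 → 4 → 1
24 → 16, 4, 22 → 3
16 → 4 → 1
4 → none → 0
22 → none → 0
Sum: 3 + 5 + 0 + 3 + 1 + 3 + 1 + 0 + 0 = 16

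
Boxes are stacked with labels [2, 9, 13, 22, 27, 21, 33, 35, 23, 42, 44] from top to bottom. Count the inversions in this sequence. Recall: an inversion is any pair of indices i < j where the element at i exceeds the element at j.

5

Sweep left to right; for each value list the smaller values that follow it:
2 → none → 0
9 → none → 0
13 → none → 0
22 → 21 → 1
27 → 21, 23 → 2
21 → none → 0
33 → 23 → 1
35 → 23 → 1
23 → none → 0
42 → none → 0
44 → none → 0
Sum: 0 + 0 + 0 + 1 + 2 + 0 + 1 + 1 + 0 + 0 + 0 = 5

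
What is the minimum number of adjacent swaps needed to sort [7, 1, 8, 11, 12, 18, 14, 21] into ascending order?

2

The minimum number of adjacent swaps to sort an array equals its inversion count, since every such swap removes exactly one inversion.
Count inversions — for each element, later elements that are smaller:
7: 1 → 1
1: none → 0
8: none → 0
11: none → 0
12: none → 0
18: 14 → 1
14: none → 0
21: none → 0
Total inversions: 1 + 0 + 0 + 0 + 0 + 1 + 0 + 0 = 2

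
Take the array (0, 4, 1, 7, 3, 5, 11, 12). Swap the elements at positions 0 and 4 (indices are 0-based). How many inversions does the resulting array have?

Positions 0 and 4 hold 0 and 3; after swapping, the array is [3, 4, 1, 7, 0, 5, 11, 12].
Sweep left to right; for each value list the smaller values that follow it:
3 → 1, 0 → 2
4 → 1, 0 → 2
1 → 0 → 1
7 → 0, 5 → 2
0 → none → 0
5 → none → 0
11 → none → 0
12 → none → 0
Sum: 2 + 2 + 1 + 2 + 0 + 0 + 0 + 0 = 7

7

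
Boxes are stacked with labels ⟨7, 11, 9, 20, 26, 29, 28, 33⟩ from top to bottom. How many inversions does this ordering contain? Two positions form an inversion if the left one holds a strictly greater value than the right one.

For each element, count later entries that are smaller:
7 → none → 0
11 → 9 → 1
9 → none → 0
20 → none → 0
26 → none → 0
29 → 28 → 1
28 → none → 0
33 → none → 0
Sum: 0 + 1 + 0 + 0 + 0 + 1 + 0 + 0 = 2

2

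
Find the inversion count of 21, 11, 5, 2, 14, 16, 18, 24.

9

Sweep left to right; for each value list the smaller values that follow it:
21 → 11, 5, 2, 14, 16, 18 → 6
11 → 5, 2 → 2
5 → 2 → 1
2 → none → 0
14 → none → 0
16 → none → 0
18 → none → 0
24 → none → 0
Sum: 6 + 2 + 1 + 0 + 0 + 0 + 0 + 0 = 9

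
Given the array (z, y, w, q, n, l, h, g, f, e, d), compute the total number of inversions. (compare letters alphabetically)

Inversions: 55

Count, for each position, how many later elements it exceeds:
z: 10
y: 9
w: 8
q: 7
n: 6
l: 5
h: 4
g: 3
f: 2
e: 1
d: 0
Sum: 10 + 9 + 8 + 7 + 6 + 5 + 4 + 3 + 2 + 1 + 0 = 55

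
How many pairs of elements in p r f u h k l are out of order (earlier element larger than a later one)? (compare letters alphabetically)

11

Inversion pairs (indices are 1-based):
(1,3): p > f
(1,5): p > h
(1,6): p > k
(1,7): p > l
(2,3): r > f
(2,5): r > h
(2,6): r > k
(2,7): r > l
(4,5): u > h
(4,6): u > k
(4,7): u > l
That's 11 pairs.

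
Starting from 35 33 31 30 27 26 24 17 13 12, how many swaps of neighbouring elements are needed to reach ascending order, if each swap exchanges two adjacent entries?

Minimum adjacent swaps = number of inversions (each swap of adjacent out-of-order elements removes one inversion and no swap can remove more).
Count inversions — for each element, later elements that are smaller:
35: 33, 31, 30, 27, 26, 24, 17, 13, 12 → 9
33: 31, 30, 27, 26, 24, 17, 13, 12 → 8
31: 30, 27, 26, 24, 17, 13, 12 → 7
30: 27, 26, 24, 17, 13, 12 → 6
27: 26, 24, 17, 13, 12 → 5
26: 24, 17, 13, 12 → 4
24: 17, 13, 12 → 3
17: 13, 12 → 2
13: 12 → 1
12: none → 0
Total inversions: 9 + 8 + 7 + 6 + 5 + 4 + 3 + 2 + 1 + 0 = 45

45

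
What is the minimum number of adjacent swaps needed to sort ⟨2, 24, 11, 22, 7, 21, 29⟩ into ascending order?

7 swaps

The minimum number of adjacent swaps to sort an array equals its inversion count, since every such swap removes exactly one inversion.
Count inversions — for each element, later elements that are smaller:
2: none → 0
24: 11, 22, 7, 21 → 4
11: 7 → 1
22: 7, 21 → 2
7: none → 0
21: none → 0
29: none → 0
Total inversions: 0 + 4 + 1 + 2 + 0 + 0 + 0 = 7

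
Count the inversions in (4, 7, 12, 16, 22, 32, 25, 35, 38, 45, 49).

There is 1 inversion.

Element-by-element contributions:
4: 0
7: 0
12: 0
16: 0
22: 0
32: 1
25: 0
35: 0
38: 0
45: 0
49: 0
Sum: 0 + 0 + 0 + 0 + 0 + 1 + 0 + 0 + 0 + 0 + 0 = 1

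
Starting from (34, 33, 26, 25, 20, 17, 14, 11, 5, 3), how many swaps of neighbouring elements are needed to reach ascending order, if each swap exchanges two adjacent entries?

45

Each adjacent swap fixes exactly one inversion, so the minimum swap count equals the number of inversions.
Count inversions — for each element, later elements that are smaller:
34: 33, 26, 25, 20, 17, 14, 11, 5, 3 → 9
33: 26, 25, 20, 17, 14, 11, 5, 3 → 8
26: 25, 20, 17, 14, 11, 5, 3 → 7
25: 20, 17, 14, 11, 5, 3 → 6
20: 17, 14, 11, 5, 3 → 5
17: 14, 11, 5, 3 → 4
14: 11, 5, 3 → 3
11: 5, 3 → 2
5: 3 → 1
3: none → 0
Total inversions: 9 + 8 + 7 + 6 + 5 + 4 + 3 + 2 + 1 + 0 = 45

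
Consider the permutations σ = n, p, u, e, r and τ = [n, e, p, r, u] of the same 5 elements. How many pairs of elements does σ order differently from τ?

Assign each item its position (1..5) in the first ordering, then rewrite the second ordering as that position sequence:
positions: n→1, p→2, u→3, e→4, r→5
second ordering as positions: [1, 4, 2, 5, 3]
Discordant pairs = inversions in this position sequence.
1: 0
4: 2, 3 → 2
2: 0
5: 3 → 1
3: 0
Total: 0 + 2 + 0 + 1 + 0 = 3

Discordant pairs: 3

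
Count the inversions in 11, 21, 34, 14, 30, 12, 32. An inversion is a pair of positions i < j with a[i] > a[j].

8

Inversion pairs (indices are 1-based):
(2,4): 21 > 14
(2,6): 21 > 12
(3,4): 34 > 14
(3,5): 34 > 30
(3,6): 34 > 12
(3,7): 34 > 32
(4,6): 14 > 12
(5,6): 30 > 12
That's 8 pairs.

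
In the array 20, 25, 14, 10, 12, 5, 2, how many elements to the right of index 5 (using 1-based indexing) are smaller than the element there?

2 such elements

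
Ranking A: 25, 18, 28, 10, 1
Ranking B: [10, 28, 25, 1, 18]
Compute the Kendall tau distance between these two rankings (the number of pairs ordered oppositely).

6

Assign each item its position (1..5) in the first ordering, then rewrite the second ordering as that position sequence:
positions: 25→1, 18→2, 28→3, 10→4, 1→5
second ordering as positions: [4, 3, 1, 5, 2]
Discordant pairs = inversions in this position sequence.
4: 3, 1, 2 → 3
3: 1, 2 → 2
1: 0
5: 2 → 1
2: 0
Total: 3 + 2 + 0 + 1 + 0 = 6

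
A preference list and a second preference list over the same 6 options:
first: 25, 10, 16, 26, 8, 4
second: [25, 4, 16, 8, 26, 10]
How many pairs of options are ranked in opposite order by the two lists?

8

Assign each item its position (1..6) in the first ordering, then rewrite the second ordering as that position sequence:
positions: 25→1, 10→2, 16→3, 26→4, 8→5, 4→6
second ordering as positions: [1, 6, 3, 5, 4, 2]
Discordant pairs = inversions in this position sequence.
1: 0
6: 3, 5, 4, 2 → 4
3: 2 → 1
5: 4, 2 → 2
4: 2 → 1
2: 0
Total: 0 + 4 + 1 + 2 + 1 + 0 = 8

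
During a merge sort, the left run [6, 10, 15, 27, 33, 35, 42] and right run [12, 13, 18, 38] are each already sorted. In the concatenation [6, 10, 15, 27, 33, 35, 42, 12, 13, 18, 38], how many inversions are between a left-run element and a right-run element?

Count, for every r in R, how many entries of L exceed r:
r = 12: 15, 27, 33, 35, 42 → 5
r = 13: 15, 27, 33, 35, 42 → 5
r = 18: 27, 33, 35, 42 → 4
r = 38: 42 → 1
Cross-inversions: 5 + 5 + 4 + 1 = 15

15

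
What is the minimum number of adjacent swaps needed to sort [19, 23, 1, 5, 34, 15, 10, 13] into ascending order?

The minimum number of adjacent swaps to sort an array equals its inversion count, since every such swap removes exactly one inversion.
Count inversions — for each element, later elements that are smaller:
19: 1, 5, 15, 10, 13 → 5
23: 1, 5, 15, 10, 13 → 5
1: none → 0
5: none → 0
34: 15, 10, 13 → 3
15: 10, 13 → 2
10: none → 0
13: none → 0
Total inversions: 5 + 5 + 0 + 0 + 3 + 2 + 0 + 0 = 15

15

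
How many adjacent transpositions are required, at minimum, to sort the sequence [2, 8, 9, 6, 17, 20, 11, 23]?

Adjacent swaps: 4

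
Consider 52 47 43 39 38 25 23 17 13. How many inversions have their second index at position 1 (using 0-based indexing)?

The element at index 1 is 47.
Elements before it: 52
Those larger than 47: 52

1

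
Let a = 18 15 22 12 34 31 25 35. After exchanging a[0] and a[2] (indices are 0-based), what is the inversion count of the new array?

Positions 0 and 2 hold 18 and 22; after swapping, the array is [22, 15, 18, 12, 34, 31, 25, 35].
Sweep left to right; for each value list the smaller values that follow it:
22: 3
15: 1
18: 1
12: 0
34: 2
31: 1
25: 0
35: 0
Sum: 3 + 1 + 1 + 0 + 2 + 1 + 0 + 0 = 8

There are 8 inversions.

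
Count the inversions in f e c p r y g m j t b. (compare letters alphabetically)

24

Sweep left to right; for each value list the smaller values that follow it:
f → e, c, b → 3
e → c, b → 2
c → b → 1
p → g, m, j, b → 4
r → g, m, j, b → 4
y → g, m, j, t, b → 5
g → b → 1
m → j, b → 2
j → b → 1
t → b → 1
b → none → 0
Sum: 3 + 2 + 1 + 4 + 4 + 5 + 1 + 2 + 1 + 1 + 0 = 24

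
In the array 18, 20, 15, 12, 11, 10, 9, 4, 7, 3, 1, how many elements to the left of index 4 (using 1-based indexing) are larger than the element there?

3

The element at index 4 is 12.
Elements before it: 18, 20, 15
Those larger than 12: 18, 20, 15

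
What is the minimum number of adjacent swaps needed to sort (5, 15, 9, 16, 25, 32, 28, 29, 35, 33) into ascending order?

There are 4 adjacent swaps.

Each adjacent swap fixes exactly one inversion, so the minimum swap count equals the number of inversions.
Count inversions — for each element, later elements that are smaller:
5: none → 0
15: 9 → 1
9: none → 0
16: none → 0
25: none → 0
32: 28, 29 → 2
28: none → 0
29: none → 0
35: 33 → 1
33: none → 0
Total inversions: 0 + 1 + 0 + 0 + 0 + 2 + 0 + 0 + 1 + 0 = 4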